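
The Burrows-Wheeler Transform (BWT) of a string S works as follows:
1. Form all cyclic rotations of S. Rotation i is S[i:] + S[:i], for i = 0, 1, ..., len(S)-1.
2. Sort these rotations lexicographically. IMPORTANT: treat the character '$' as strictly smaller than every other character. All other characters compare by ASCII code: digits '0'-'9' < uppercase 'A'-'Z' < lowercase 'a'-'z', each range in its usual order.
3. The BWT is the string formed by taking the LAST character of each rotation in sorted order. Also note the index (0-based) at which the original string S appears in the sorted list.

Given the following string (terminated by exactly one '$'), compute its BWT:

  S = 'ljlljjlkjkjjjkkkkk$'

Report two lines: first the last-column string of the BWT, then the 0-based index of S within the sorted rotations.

All 19 rotations (rotation i = S[i:]+S[:i]):
  rot[0] = ljlljjlkjkjjjkkkkk$
  rot[1] = jlljjlkjkjjjkkkkk$l
  rot[2] = lljjlkjkjjjkkkkk$lj
  rot[3] = ljjlkjkjjjkkkkk$ljl
  rot[4] = jjlkjkjjjkkkkk$ljll
  rot[5] = jlkjkjjjkkkkk$ljllj
  rot[6] = lkjkjjjkkkkk$ljlljj
  rot[7] = kjkjjjkkkkk$ljlljjl
  rot[8] = jkjjjkkkkk$ljlljjlk
  rot[9] = kjjjkkkkk$ljlljjlkj
  rot[10] = jjjkkkkk$ljlljjlkjk
  rot[11] = jjkkkkk$ljlljjlkjkj
  rot[12] = jkkkkk$ljlljjlkjkjj
  rot[13] = kkkkk$ljlljjlkjkjjj
  rot[14] = kkkk$ljlljjlkjkjjjk
  rot[15] = kkk$ljlljjlkjkjjjkk
  rot[16] = kk$ljlljjlkjkjjjkkk
  rot[17] = k$ljlljjlkjkjjjkkkk
  rot[18] = $ljlljjlkjkjjjkkkkk
Sorted (with $ < everything):
  sorted[0] = $ljlljjlkjkjjjkkkkk  (last char: 'k')
  sorted[1] = jjjkkkkk$ljlljjlkjk  (last char: 'k')
  sorted[2] = jjkkkkk$ljlljjlkjkj  (last char: 'j')
  sorted[3] = jjlkjkjjjkkkkk$ljll  (last char: 'l')
  sorted[4] = jkjjjkkkkk$ljlljjlk  (last char: 'k')
  sorted[5] = jkkkkk$ljlljjlkjkjj  (last char: 'j')
  sorted[6] = jlkjkjjjkkkkk$ljllj  (last char: 'j')
  sorted[7] = jlljjlkjkjjjkkkkk$l  (last char: 'l')
  sorted[8] = k$ljlljjlkjkjjjkkkk  (last char: 'k')
  sorted[9] = kjjjkkkkk$ljlljjlkj  (last char: 'j')
  sorted[10] = kjkjjjkkkkk$ljlljjl  (last char: 'l')
  sorted[11] = kk$ljlljjlkjkjjjkkk  (last char: 'k')
  sorted[12] = kkk$ljlljjlkjkjjjkk  (last char: 'k')
  sorted[13] = kkkk$ljlljjlkjkjjjk  (last char: 'k')
  sorted[14] = kkkkk$ljlljjlkjkjjj  (last char: 'j')
  sorted[15] = ljjlkjkjjjkkkkk$ljl  (last char: 'l')
  sorted[16] = ljlljjlkjkjjjkkkkk$  (last char: '$')
  sorted[17] = lkjkjjjkkkkk$ljlljj  (last char: 'j')
  sorted[18] = lljjlkjkjjjkkkkk$lj  (last char: 'j')
Last column: kkjlkjjlkjlkkkjl$jj
Original string S is at sorted index 16

Answer: kkjlkjjlkjlkkkjl$jj
16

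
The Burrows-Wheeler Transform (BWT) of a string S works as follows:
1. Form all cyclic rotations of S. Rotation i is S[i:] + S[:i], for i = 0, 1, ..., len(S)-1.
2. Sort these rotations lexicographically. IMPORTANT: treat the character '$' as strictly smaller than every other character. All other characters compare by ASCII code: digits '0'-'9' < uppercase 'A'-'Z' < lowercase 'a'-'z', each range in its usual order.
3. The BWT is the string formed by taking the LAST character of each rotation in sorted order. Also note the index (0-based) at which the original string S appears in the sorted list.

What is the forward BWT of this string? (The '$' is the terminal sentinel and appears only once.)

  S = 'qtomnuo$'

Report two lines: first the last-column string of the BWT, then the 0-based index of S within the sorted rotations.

Answer: oomut$qn
5

Derivation:
All 8 rotations (rotation i = S[i:]+S[:i]):
  rot[0] = qtomnuo$
  rot[1] = tomnuo$q
  rot[2] = omnuo$qt
  rot[3] = mnuo$qto
  rot[4] = nuo$qtom
  rot[5] = uo$qtomn
  rot[6] = o$qtomnu
  rot[7] = $qtomnuo
Sorted (with $ < everything):
  sorted[0] = $qtomnuo  (last char: 'o')
  sorted[1] = mnuo$qto  (last char: 'o')
  sorted[2] = nuo$qtom  (last char: 'm')
  sorted[3] = o$qtomnu  (last char: 'u')
  sorted[4] = omnuo$qt  (last char: 't')
  sorted[5] = qtomnuo$  (last char: '$')
  sorted[6] = tomnuo$q  (last char: 'q')
  sorted[7] = uo$qtomn  (last char: 'n')
Last column: oomut$qn
Original string S is at sorted index 5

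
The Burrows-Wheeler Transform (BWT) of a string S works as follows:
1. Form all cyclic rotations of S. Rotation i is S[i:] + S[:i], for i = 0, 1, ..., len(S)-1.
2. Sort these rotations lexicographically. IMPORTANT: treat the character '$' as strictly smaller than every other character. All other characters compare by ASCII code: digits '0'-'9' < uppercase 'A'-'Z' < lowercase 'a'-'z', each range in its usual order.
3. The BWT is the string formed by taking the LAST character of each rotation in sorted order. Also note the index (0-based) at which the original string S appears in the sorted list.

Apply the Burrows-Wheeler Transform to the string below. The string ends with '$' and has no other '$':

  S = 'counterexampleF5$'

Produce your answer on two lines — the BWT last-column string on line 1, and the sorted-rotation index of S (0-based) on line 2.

All 17 rotations (rotation i = S[i:]+S[:i]):
  rot[0] = counterexampleF5$
  rot[1] = ounterexampleF5$c
  rot[2] = unterexampleF5$co
  rot[3] = nterexampleF5$cou
  rot[4] = terexampleF5$coun
  rot[5] = erexampleF5$count
  rot[6] = rexampleF5$counte
  rot[7] = exampleF5$counter
  rot[8] = xampleF5$countere
  rot[9] = ampleF5$counterex
  rot[10] = mpleF5$counterexa
  rot[11] = pleF5$counterexam
  rot[12] = leF5$counterexamp
  rot[13] = eF5$counterexampl
  rot[14] = F5$counterexample
  rot[15] = 5$counterexampleF
  rot[16] = $counterexampleF5
Sorted (with $ < everything):
  sorted[0] = $counterexampleF5  (last char: '5')
  sorted[1] = 5$counterexampleF  (last char: 'F')
  sorted[2] = F5$counterexample  (last char: 'e')
  sorted[3] = ampleF5$counterex  (last char: 'x')
  sorted[4] = counterexampleF5$  (last char: '$')
  sorted[5] = eF5$counterexampl  (last char: 'l')
  sorted[6] = erexampleF5$count  (last char: 't')
  sorted[7] = exampleF5$counter  (last char: 'r')
  sorted[8] = leF5$counterexamp  (last char: 'p')
  sorted[9] = mpleF5$counterexa  (last char: 'a')
  sorted[10] = nterexampleF5$cou  (last char: 'u')
  sorted[11] = ounterexampleF5$c  (last char: 'c')
  sorted[12] = pleF5$counterexam  (last char: 'm')
  sorted[13] = rexampleF5$counte  (last char: 'e')
  sorted[14] = terexampleF5$coun  (last char: 'n')
  sorted[15] = unterexampleF5$co  (last char: 'o')
  sorted[16] = xampleF5$countere  (last char: 'e')
Last column: 5Fex$ltrpaucmenoe
Original string S is at sorted index 4

Answer: 5Fex$ltrpaucmenoe
4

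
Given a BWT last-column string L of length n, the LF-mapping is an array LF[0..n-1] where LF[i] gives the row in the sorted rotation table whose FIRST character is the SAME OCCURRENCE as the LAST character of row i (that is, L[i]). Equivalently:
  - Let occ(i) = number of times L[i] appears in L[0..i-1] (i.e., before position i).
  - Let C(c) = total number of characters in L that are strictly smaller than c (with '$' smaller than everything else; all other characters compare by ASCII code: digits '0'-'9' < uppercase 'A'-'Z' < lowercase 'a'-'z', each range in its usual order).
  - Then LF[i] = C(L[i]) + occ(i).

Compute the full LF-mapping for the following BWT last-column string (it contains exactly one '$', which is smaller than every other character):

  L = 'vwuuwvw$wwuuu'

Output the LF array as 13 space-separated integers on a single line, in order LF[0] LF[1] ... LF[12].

Answer: 6 8 1 2 9 7 10 0 11 12 3 4 5

Derivation:
Char counts: '$':1, 'u':5, 'v':2, 'w':5
C (first-col start): C('$')=0, C('u')=1, C('v')=6, C('w')=8
L[0]='v': occ=0, LF[0]=C('v')+0=6+0=6
L[1]='w': occ=0, LF[1]=C('w')+0=8+0=8
L[2]='u': occ=0, LF[2]=C('u')+0=1+0=1
L[3]='u': occ=1, LF[3]=C('u')+1=1+1=2
L[4]='w': occ=1, LF[4]=C('w')+1=8+1=9
L[5]='v': occ=1, LF[5]=C('v')+1=6+1=7
L[6]='w': occ=2, LF[6]=C('w')+2=8+2=10
L[7]='$': occ=0, LF[7]=C('$')+0=0+0=0
L[8]='w': occ=3, LF[8]=C('w')+3=8+3=11
L[9]='w': occ=4, LF[9]=C('w')+4=8+4=12
L[10]='u': occ=2, LF[10]=C('u')+2=1+2=3
L[11]='u': occ=3, LF[11]=C('u')+3=1+3=4
L[12]='u': occ=4, LF[12]=C('u')+4=1+4=5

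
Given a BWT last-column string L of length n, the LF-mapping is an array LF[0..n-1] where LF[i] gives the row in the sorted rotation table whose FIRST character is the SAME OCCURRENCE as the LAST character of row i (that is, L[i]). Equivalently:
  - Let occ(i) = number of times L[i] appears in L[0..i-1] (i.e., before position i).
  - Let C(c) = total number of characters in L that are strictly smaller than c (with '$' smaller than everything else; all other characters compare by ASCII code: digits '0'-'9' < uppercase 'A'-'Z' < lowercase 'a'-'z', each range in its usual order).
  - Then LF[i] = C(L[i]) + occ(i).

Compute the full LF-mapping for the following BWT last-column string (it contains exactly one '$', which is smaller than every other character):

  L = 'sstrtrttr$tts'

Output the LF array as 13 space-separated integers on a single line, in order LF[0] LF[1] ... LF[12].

Answer: 4 5 7 1 8 2 9 10 3 0 11 12 6

Derivation:
Char counts: '$':1, 'r':3, 's':3, 't':6
C (first-col start): C('$')=0, C('r')=1, C('s')=4, C('t')=7
L[0]='s': occ=0, LF[0]=C('s')+0=4+0=4
L[1]='s': occ=1, LF[1]=C('s')+1=4+1=5
L[2]='t': occ=0, LF[2]=C('t')+0=7+0=7
L[3]='r': occ=0, LF[3]=C('r')+0=1+0=1
L[4]='t': occ=1, LF[4]=C('t')+1=7+1=8
L[5]='r': occ=1, LF[5]=C('r')+1=1+1=2
L[6]='t': occ=2, LF[6]=C('t')+2=7+2=9
L[7]='t': occ=3, LF[7]=C('t')+3=7+3=10
L[8]='r': occ=2, LF[8]=C('r')+2=1+2=3
L[9]='$': occ=0, LF[9]=C('$')+0=0+0=0
L[10]='t': occ=4, LF[10]=C('t')+4=7+4=11
L[11]='t': occ=5, LF[11]=C('t')+5=7+5=12
L[12]='s': occ=2, LF[12]=C('s')+2=4+2=6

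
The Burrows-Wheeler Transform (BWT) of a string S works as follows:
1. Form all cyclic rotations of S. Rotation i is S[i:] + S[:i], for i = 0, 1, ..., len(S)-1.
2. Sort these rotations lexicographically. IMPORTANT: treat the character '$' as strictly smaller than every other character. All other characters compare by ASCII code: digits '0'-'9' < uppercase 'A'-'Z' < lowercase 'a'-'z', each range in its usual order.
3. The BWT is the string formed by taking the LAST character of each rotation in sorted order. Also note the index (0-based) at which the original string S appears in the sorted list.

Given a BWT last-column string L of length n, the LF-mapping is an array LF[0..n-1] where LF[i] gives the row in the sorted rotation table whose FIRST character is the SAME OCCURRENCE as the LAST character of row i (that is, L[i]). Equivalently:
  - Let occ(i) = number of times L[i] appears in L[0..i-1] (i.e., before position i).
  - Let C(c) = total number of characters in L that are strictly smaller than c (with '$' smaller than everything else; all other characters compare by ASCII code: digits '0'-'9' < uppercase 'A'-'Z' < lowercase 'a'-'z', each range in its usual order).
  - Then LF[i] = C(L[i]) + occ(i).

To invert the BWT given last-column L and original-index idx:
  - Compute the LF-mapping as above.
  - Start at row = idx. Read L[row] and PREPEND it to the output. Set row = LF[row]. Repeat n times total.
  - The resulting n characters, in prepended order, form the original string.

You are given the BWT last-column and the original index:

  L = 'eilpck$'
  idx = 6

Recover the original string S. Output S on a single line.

LF mapping: 2 3 5 6 1 4 0
Walk LF starting at row 6, prepending L[row]:
  step 1: row=6, L[6]='$', prepend. Next row=LF[6]=0
  step 2: row=0, L[0]='e', prepend. Next row=LF[0]=2
  step 3: row=2, L[2]='l', prepend. Next row=LF[2]=5
  step 4: row=5, L[5]='k', prepend. Next row=LF[5]=4
  step 5: row=4, L[4]='c', prepend. Next row=LF[4]=1
  step 6: row=1, L[1]='i', prepend. Next row=LF[1]=3
  step 7: row=3, L[3]='p', prepend. Next row=LF[3]=6
Reversed output: pickle$

Answer: pickle$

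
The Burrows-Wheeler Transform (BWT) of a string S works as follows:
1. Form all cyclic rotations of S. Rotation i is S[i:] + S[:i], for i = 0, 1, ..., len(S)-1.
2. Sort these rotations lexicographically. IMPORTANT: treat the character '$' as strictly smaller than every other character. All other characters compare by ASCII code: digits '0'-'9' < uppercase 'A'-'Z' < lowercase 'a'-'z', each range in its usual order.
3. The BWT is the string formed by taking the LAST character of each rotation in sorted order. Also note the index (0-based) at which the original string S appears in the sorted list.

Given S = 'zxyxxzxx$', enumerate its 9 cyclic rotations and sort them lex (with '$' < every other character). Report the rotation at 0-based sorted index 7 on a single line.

Answer: zxx$zxyxx

Derivation:
All 9 rotations (rotation i = S[i:]+S[:i]):
  rot[0] = zxyxxzxx$
  rot[1] = xyxxzxx$z
  rot[2] = yxxzxx$zx
  rot[3] = xxzxx$zxy
  rot[4] = xzxx$zxyx
  rot[5] = zxx$zxyxx
  rot[6] = xx$zxyxxz
  rot[7] = x$zxyxxzx
  rot[8] = $zxyxxzxx
Sorted (with $ < everything):
  sorted[0] = $zxyxxzxx
  sorted[1] = x$zxyxxzx
  sorted[2] = xx$zxyxxz
  sorted[3] = xxzxx$zxy
  sorted[4] = xyxxzxx$z
  sorted[5] = xzxx$zxyx
  sorted[6] = yxxzxx$zx
  sorted[7] = zxx$zxyxx
  sorted[8] = zxyxxzxx$
sorted[7] = zxx$zxyxx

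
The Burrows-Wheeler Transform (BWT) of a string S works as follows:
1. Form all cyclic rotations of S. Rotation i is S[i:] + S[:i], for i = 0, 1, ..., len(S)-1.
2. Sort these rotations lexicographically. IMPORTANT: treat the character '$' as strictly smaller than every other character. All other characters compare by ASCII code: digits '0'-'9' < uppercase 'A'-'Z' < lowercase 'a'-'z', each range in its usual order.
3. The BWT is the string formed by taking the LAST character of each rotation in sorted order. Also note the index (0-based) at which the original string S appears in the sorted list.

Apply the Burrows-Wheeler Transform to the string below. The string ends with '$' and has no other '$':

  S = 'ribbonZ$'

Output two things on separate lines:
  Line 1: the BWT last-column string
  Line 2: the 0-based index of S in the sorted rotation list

All 8 rotations (rotation i = S[i:]+S[:i]):
  rot[0] = ribbonZ$
  rot[1] = ibbonZ$r
  rot[2] = bbonZ$ri
  rot[3] = bonZ$rib
  rot[4] = onZ$ribb
  rot[5] = nZ$ribbo
  rot[6] = Z$ribbon
  rot[7] = $ribbonZ
Sorted (with $ < everything):
  sorted[0] = $ribbonZ  (last char: 'Z')
  sorted[1] = Z$ribbon  (last char: 'n')
  sorted[2] = bbonZ$ri  (last char: 'i')
  sorted[3] = bonZ$rib  (last char: 'b')
  sorted[4] = ibbonZ$r  (last char: 'r')
  sorted[5] = nZ$ribbo  (last char: 'o')
  sorted[6] = onZ$ribb  (last char: 'b')
  sorted[7] = ribbonZ$  (last char: '$')
Last column: Znibrob$
Original string S is at sorted index 7

Answer: Znibrob$
7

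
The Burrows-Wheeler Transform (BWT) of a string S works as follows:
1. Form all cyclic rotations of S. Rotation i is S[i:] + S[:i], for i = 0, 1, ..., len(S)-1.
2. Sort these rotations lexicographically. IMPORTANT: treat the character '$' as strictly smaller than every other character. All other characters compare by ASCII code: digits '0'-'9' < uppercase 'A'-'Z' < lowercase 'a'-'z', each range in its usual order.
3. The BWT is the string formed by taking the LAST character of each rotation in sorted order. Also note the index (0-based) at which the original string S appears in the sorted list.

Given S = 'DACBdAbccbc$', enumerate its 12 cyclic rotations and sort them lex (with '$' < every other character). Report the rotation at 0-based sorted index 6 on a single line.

Answer: bc$DACBdAbcc

Derivation:
All 12 rotations (rotation i = S[i:]+S[:i]):
  rot[0] = DACBdAbccbc$
  rot[1] = ACBdAbccbc$D
  rot[2] = CBdAbccbc$DA
  rot[3] = BdAbccbc$DAC
  rot[4] = dAbccbc$DACB
  rot[5] = Abccbc$DACBd
  rot[6] = bccbc$DACBdA
  rot[7] = ccbc$DACBdAb
  rot[8] = cbc$DACBdAbc
  rot[9] = bc$DACBdAbcc
  rot[10] = c$DACBdAbccb
  rot[11] = $DACBdAbccbc
Sorted (with $ < everything):
  sorted[0] = $DACBdAbccbc
  sorted[1] = ACBdAbccbc$D
  sorted[2] = Abccbc$DACBd
  sorted[3] = BdAbccbc$DAC
  sorted[4] = CBdAbccbc$DA
  sorted[5] = DACBdAbccbc$
  sorted[6] = bc$DACBdAbcc
  sorted[7] = bccbc$DACBdA
  sorted[8] = c$DACBdAbccb
  sorted[9] = cbc$DACBdAbc
  sorted[10] = ccbc$DACBdAb
  sorted[11] = dAbccbc$DACB
sorted[6] = bc$DACBdAbcc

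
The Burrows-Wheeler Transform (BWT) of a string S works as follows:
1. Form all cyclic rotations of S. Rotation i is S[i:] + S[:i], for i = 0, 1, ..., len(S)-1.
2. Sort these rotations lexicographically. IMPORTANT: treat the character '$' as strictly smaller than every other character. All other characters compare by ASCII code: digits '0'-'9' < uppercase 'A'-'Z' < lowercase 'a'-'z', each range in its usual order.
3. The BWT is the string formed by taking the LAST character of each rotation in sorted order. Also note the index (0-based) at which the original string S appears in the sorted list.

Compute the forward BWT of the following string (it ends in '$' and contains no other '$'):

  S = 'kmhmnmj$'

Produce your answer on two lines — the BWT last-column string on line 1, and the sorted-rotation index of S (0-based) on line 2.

All 8 rotations (rotation i = S[i:]+S[:i]):
  rot[0] = kmhmnmj$
  rot[1] = mhmnmj$k
  rot[2] = hmnmj$km
  rot[3] = mnmj$kmh
  rot[4] = nmj$kmhm
  rot[5] = mj$kmhmn
  rot[6] = j$kmhmnm
  rot[7] = $kmhmnmj
Sorted (with $ < everything):
  sorted[0] = $kmhmnmj  (last char: 'j')
  sorted[1] = hmnmj$km  (last char: 'm')
  sorted[2] = j$kmhmnm  (last char: 'm')
  sorted[3] = kmhmnmj$  (last char: '$')
  sorted[4] = mhmnmj$k  (last char: 'k')
  sorted[5] = mj$kmhmn  (last char: 'n')
  sorted[6] = mnmj$kmh  (last char: 'h')
  sorted[7] = nmj$kmhm  (last char: 'm')
Last column: jmm$knhm
Original string S is at sorted index 3

Answer: jmm$knhm
3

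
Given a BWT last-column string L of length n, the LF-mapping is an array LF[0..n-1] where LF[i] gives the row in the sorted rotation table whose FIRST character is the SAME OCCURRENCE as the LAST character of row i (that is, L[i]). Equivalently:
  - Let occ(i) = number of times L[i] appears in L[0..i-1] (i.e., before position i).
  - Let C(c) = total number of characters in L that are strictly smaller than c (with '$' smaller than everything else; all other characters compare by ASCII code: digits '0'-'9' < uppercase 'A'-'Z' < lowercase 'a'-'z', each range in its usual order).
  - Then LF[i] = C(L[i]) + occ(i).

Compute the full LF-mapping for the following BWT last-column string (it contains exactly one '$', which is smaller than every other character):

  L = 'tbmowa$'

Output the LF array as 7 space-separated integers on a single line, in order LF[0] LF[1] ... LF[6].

Answer: 5 2 3 4 6 1 0

Derivation:
Char counts: '$':1, 'a':1, 'b':1, 'm':1, 'o':1, 't':1, 'w':1
C (first-col start): C('$')=0, C('a')=1, C('b')=2, C('m')=3, C('o')=4, C('t')=5, C('w')=6
L[0]='t': occ=0, LF[0]=C('t')+0=5+0=5
L[1]='b': occ=0, LF[1]=C('b')+0=2+0=2
L[2]='m': occ=0, LF[2]=C('m')+0=3+0=3
L[3]='o': occ=0, LF[3]=C('o')+0=4+0=4
L[4]='w': occ=0, LF[4]=C('w')+0=6+0=6
L[5]='a': occ=0, LF[5]=C('a')+0=1+0=1
L[6]='$': occ=0, LF[6]=C('$')+0=0+0=0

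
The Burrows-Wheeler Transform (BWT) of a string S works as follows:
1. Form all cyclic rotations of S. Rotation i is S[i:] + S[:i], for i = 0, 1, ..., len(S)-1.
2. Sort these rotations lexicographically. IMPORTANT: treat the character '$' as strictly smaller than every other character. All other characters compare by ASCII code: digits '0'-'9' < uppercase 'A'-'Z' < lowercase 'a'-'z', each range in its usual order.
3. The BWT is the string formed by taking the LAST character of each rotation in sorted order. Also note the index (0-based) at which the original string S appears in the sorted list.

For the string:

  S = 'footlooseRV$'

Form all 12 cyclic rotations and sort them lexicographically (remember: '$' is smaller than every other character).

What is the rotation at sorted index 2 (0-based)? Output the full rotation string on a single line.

All 12 rotations (rotation i = S[i:]+S[:i]):
  rot[0] = footlooseRV$
  rot[1] = ootlooseRV$f
  rot[2] = otlooseRV$fo
  rot[3] = tlooseRV$foo
  rot[4] = looseRV$foot
  rot[5] = ooseRV$footl
  rot[6] = oseRV$footlo
  rot[7] = seRV$footloo
  rot[8] = eRV$footloos
  rot[9] = RV$footloose
  rot[10] = V$footlooseR
  rot[11] = $footlooseRV
Sorted (with $ < everything):
  sorted[0] = $footlooseRV
  sorted[1] = RV$footloose
  sorted[2] = V$footlooseR
  sorted[3] = eRV$footloos
  sorted[4] = footlooseRV$
  sorted[5] = looseRV$foot
  sorted[6] = ooseRV$footl
  sorted[7] = ootlooseRV$f
  sorted[8] = oseRV$footlo
  sorted[9] = otlooseRV$fo
  sorted[10] = seRV$footloo
  sorted[11] = tlooseRV$foo
sorted[2] = V$footlooseR

Answer: V$footlooseR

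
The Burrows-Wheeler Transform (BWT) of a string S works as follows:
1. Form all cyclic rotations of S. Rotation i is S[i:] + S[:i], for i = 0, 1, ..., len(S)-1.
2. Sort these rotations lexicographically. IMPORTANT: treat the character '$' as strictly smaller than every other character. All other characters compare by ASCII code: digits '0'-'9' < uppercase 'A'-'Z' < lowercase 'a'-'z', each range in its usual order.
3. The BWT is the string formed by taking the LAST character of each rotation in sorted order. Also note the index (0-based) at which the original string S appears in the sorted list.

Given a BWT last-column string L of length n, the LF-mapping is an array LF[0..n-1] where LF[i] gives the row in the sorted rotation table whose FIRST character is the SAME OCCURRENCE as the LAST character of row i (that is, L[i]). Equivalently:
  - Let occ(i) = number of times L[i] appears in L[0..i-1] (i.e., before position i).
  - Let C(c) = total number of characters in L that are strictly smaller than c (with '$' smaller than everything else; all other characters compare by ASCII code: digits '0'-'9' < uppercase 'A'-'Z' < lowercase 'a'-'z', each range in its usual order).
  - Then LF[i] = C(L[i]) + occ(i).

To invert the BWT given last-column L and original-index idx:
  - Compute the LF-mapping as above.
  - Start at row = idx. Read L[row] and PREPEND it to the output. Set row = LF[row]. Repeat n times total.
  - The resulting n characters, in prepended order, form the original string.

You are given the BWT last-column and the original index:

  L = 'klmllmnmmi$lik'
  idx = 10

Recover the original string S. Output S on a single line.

Answer: mlimimlmlknlk$

Derivation:
LF mapping: 3 5 9 6 7 10 13 11 12 1 0 8 2 4
Walk LF starting at row 10, prepending L[row]:
  step 1: row=10, L[10]='$', prepend. Next row=LF[10]=0
  step 2: row=0, L[0]='k', prepend. Next row=LF[0]=3
  step 3: row=3, L[3]='l', prepend. Next row=LF[3]=6
  step 4: row=6, L[6]='n', prepend. Next row=LF[6]=13
  step 5: row=13, L[13]='k', prepend. Next row=LF[13]=4
  step 6: row=4, L[4]='l', prepend. Next row=LF[4]=7
  step 7: row=7, L[7]='m', prepend. Next row=LF[7]=11
  step 8: row=11, L[11]='l', prepend. Next row=LF[11]=8
  step 9: row=8, L[8]='m', prepend. Next row=LF[8]=12
  step 10: row=12, L[12]='i', prepend. Next row=LF[12]=2
  step 11: row=2, L[2]='m', prepend. Next row=LF[2]=9
  step 12: row=9, L[9]='i', prepend. Next row=LF[9]=1
  step 13: row=1, L[1]='l', prepend. Next row=LF[1]=5
  step 14: row=5, L[5]='m', prepend. Next row=LF[5]=10
Reversed output: mlimimlmlknlk$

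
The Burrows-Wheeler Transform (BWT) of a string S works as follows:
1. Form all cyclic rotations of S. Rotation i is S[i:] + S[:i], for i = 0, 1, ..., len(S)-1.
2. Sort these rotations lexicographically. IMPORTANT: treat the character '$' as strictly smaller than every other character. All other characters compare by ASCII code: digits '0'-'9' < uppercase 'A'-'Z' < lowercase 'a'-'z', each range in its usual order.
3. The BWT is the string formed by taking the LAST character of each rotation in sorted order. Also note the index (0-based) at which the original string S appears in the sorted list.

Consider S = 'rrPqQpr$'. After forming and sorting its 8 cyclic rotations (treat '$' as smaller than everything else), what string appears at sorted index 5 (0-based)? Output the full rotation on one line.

Answer: r$rrPqQp

Derivation:
All 8 rotations (rotation i = S[i:]+S[:i]):
  rot[0] = rrPqQpr$
  rot[1] = rPqQpr$r
  rot[2] = PqQpr$rr
  rot[3] = qQpr$rrP
  rot[4] = Qpr$rrPq
  rot[5] = pr$rrPqQ
  rot[6] = r$rrPqQp
  rot[7] = $rrPqQpr
Sorted (with $ < everything):
  sorted[0] = $rrPqQpr
  sorted[1] = PqQpr$rr
  sorted[2] = Qpr$rrPq
  sorted[3] = pr$rrPqQ
  sorted[4] = qQpr$rrP
  sorted[5] = r$rrPqQp
  sorted[6] = rPqQpr$r
  sorted[7] = rrPqQpr$
sorted[5] = r$rrPqQp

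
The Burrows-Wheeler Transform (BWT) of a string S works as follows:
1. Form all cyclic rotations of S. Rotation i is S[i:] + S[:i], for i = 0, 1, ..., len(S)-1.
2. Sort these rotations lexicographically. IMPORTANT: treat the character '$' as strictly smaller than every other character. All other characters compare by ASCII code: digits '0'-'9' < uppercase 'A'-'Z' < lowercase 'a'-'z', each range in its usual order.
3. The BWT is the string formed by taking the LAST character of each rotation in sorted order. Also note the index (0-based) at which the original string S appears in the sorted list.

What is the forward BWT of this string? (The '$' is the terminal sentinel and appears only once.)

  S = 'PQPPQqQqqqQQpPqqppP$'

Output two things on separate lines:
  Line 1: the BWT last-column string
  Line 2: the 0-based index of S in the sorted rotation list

Answer: PpQ$PpPqQPqpQqqQqqPQ
3

Derivation:
All 20 rotations (rotation i = S[i:]+S[:i]):
  rot[0] = PQPPQqQqqqQQpPqqppP$
  rot[1] = QPPQqQqqqQQpPqqppP$P
  rot[2] = PPQqQqqqQQpPqqppP$PQ
  rot[3] = PQqQqqqQQpPqqppP$PQP
  rot[4] = QqQqqqQQpPqqppP$PQPP
  rot[5] = qQqqqQQpPqqppP$PQPPQ
  rot[6] = QqqqQQpPqqppP$PQPPQq
  rot[7] = qqqQQpPqqppP$PQPPQqQ
  rot[8] = qqQQpPqqppP$PQPPQqQq
  rot[9] = qQQpPqqppP$PQPPQqQqq
  rot[10] = QQpPqqppP$PQPPQqQqqq
  rot[11] = QpPqqppP$PQPPQqQqqqQ
  rot[12] = pPqqppP$PQPPQqQqqqQQ
  rot[13] = PqqppP$PQPPQqQqqqQQp
  rot[14] = qqppP$PQPPQqQqqqQQpP
  rot[15] = qppP$PQPPQqQqqqQQpPq
  rot[16] = ppP$PQPPQqQqqqQQpPqq
  rot[17] = pP$PQPPQqQqqqQQpPqqp
  rot[18] = P$PQPPQqQqqqQQpPqqpp
  rot[19] = $PQPPQqQqqqQQpPqqppP
Sorted (with $ < everything):
  sorted[0] = $PQPPQqQqqqQQpPqqppP  (last char: 'P')
  sorted[1] = P$PQPPQqQqqqQQpPqqpp  (last char: 'p')
  sorted[2] = PPQqQqqqQQpPqqppP$PQ  (last char: 'Q')
  sorted[3] = PQPPQqQqqqQQpPqqppP$  (last char: '$')
  sorted[4] = PQqQqqqQQpPqqppP$PQP  (last char: 'P')
  sorted[5] = PqqppP$PQPPQqQqqqQQp  (last char: 'p')
  sorted[6] = QPPQqQqqqQQpPqqppP$P  (last char: 'P')
  sorted[7] = QQpPqqppP$PQPPQqQqqq  (last char: 'q')
  sorted[8] = QpPqqppP$PQPPQqQqqqQ  (last char: 'Q')
  sorted[9] = QqQqqqQQpPqqppP$PQPP  (last char: 'P')
  sorted[10] = QqqqQQpPqqppP$PQPPQq  (last char: 'q')
  sorted[11] = pP$PQPPQqQqqqQQpPqqp  (last char: 'p')
  sorted[12] = pPqqppP$PQPPQqQqqqQQ  (last char: 'Q')
  sorted[13] = ppP$PQPPQqQqqqQQpPqq  (last char: 'q')
  sorted[14] = qQQpPqqppP$PQPPQqQqq  (last char: 'q')
  sorted[15] = qQqqqQQpPqqppP$PQPPQ  (last char: 'Q')
  sorted[16] = qppP$PQPPQqQqqqQQpPq  (last char: 'q')
  sorted[17] = qqQQpPqqppP$PQPPQqQq  (last char: 'q')
  sorted[18] = qqppP$PQPPQqQqqqQQpP  (last char: 'P')
  sorted[19] = qqqQQpPqqppP$PQPPQqQ  (last char: 'Q')
Last column: PpQ$PpPqQPqpQqqQqqPQ
Original string S is at sorted index 3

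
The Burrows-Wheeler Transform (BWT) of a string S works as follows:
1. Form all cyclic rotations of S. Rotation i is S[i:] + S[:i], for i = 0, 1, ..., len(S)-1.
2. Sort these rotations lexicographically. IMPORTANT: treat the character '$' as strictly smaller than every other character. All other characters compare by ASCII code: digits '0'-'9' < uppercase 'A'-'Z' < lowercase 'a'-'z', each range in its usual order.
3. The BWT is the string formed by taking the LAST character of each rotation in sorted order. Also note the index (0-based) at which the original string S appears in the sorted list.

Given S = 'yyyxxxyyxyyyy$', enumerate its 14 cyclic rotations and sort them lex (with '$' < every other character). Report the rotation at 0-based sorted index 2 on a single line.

All 14 rotations (rotation i = S[i:]+S[:i]):
  rot[0] = yyyxxxyyxyyyy$
  rot[1] = yyxxxyyxyyyy$y
  rot[2] = yxxxyyxyyyy$yy
  rot[3] = xxxyyxyyyy$yyy
  rot[4] = xxyyxyyyy$yyyx
  rot[5] = xyyxyyyy$yyyxx
  rot[6] = yyxyyyy$yyyxxx
  rot[7] = yxyyyy$yyyxxxy
  rot[8] = xyyyy$yyyxxxyy
  rot[9] = yyyy$yyyxxxyyx
  rot[10] = yyy$yyyxxxyyxy
  rot[11] = yy$yyyxxxyyxyy
  rot[12] = y$yyyxxxyyxyyy
  rot[13] = $yyyxxxyyxyyyy
Sorted (with $ < everything):
  sorted[0] = $yyyxxxyyxyyyy
  sorted[1] = xxxyyxyyyy$yyy
  sorted[2] = xxyyxyyyy$yyyx
  sorted[3] = xyyxyyyy$yyyxx
  sorted[4] = xyyyy$yyyxxxyy
  sorted[5] = y$yyyxxxyyxyyy
  sorted[6] = yxxxyyxyyyy$yy
  sorted[7] = yxyyyy$yyyxxxy
  sorted[8] = yy$yyyxxxyyxyy
  sorted[9] = yyxxxyyxyyyy$y
  sorted[10] = yyxyyyy$yyyxxx
  sorted[11] = yyy$yyyxxxyyxy
  sorted[12] = yyyxxxyyxyyyy$
  sorted[13] = yyyy$yyyxxxyyx
sorted[2] = xxyyxyyyy$yyyx

Answer: xxyyxyyyy$yyyx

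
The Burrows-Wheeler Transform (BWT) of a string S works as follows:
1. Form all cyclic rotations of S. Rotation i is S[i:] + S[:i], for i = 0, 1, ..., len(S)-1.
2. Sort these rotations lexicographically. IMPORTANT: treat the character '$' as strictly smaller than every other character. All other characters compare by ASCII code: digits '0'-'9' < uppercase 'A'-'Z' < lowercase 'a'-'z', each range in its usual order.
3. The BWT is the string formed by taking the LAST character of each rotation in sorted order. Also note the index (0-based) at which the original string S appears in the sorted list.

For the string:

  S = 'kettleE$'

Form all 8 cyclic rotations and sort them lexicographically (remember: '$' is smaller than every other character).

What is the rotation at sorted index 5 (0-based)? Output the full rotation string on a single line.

All 8 rotations (rotation i = S[i:]+S[:i]):
  rot[0] = kettleE$
  rot[1] = ettleE$k
  rot[2] = ttleE$ke
  rot[3] = tleE$ket
  rot[4] = leE$kett
  rot[5] = eE$kettl
  rot[6] = E$kettle
  rot[7] = $kettleE
Sorted (with $ < everything):
  sorted[0] = $kettleE
  sorted[1] = E$kettle
  sorted[2] = eE$kettl
  sorted[3] = ettleE$k
  sorted[4] = kettleE$
  sorted[5] = leE$kett
  sorted[6] = tleE$ket
  sorted[7] = ttleE$ke
sorted[5] = leE$kett

Answer: leE$kett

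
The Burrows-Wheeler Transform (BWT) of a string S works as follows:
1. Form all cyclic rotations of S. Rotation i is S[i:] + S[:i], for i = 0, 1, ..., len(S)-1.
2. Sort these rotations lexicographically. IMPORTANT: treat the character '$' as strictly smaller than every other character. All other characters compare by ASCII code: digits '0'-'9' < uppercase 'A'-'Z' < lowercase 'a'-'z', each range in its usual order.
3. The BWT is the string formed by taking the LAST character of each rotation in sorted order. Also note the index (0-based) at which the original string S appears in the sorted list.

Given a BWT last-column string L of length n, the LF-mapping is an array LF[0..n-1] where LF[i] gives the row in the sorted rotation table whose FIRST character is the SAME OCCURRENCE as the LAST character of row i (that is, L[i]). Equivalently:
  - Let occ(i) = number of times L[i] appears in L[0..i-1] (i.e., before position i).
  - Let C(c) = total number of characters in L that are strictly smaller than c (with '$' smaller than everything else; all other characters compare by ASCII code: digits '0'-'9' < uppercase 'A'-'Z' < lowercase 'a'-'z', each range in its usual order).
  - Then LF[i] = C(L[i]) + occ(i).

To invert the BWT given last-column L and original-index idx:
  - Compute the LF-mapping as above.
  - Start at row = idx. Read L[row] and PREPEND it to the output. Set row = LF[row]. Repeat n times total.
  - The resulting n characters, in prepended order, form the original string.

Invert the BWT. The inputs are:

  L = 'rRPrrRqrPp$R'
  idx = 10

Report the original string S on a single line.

LF mapping: 8 3 1 9 10 4 7 11 2 6 0 5
Walk LF starting at row 10, prepending L[row]:
  step 1: row=10, L[10]='$', prepend. Next row=LF[10]=0
  step 2: row=0, L[0]='r', prepend. Next row=LF[0]=8
  step 3: row=8, L[8]='P', prepend. Next row=LF[8]=2
  step 4: row=2, L[2]='P', prepend. Next row=LF[2]=1
  step 5: row=1, L[1]='R', prepend. Next row=LF[1]=3
  step 6: row=3, L[3]='r', prepend. Next row=LF[3]=9
  step 7: row=9, L[9]='p', prepend. Next row=LF[9]=6
  step 8: row=6, L[6]='q', prepend. Next row=LF[6]=7
  step 9: row=7, L[7]='r', prepend. Next row=LF[7]=11
  step 10: row=11, L[11]='R', prepend. Next row=LF[11]=5
  step 11: row=5, L[5]='R', prepend. Next row=LF[5]=4
  step 12: row=4, L[4]='r', prepend. Next row=LF[4]=10
Reversed output: rRRrqprRPPr$

Answer: rRRrqprRPPr$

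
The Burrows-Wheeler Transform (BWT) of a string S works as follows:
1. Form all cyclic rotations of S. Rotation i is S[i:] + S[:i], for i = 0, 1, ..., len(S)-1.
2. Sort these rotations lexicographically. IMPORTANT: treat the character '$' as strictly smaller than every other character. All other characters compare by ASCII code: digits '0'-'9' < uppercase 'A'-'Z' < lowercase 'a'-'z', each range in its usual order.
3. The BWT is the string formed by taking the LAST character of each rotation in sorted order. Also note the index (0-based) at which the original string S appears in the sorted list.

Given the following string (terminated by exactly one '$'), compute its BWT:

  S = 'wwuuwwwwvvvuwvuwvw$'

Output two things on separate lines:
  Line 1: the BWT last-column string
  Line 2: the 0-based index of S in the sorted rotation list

All 19 rotations (rotation i = S[i:]+S[:i]):
  rot[0] = wwuuwwwwvvvuwvuwvw$
  rot[1] = wuuwwwwvvvuwvuwvw$w
  rot[2] = uuwwwwvvvuwvuwvw$ww
  rot[3] = uwwwwvvvuwvuwvw$wwu
  rot[4] = wwwwvvvuwvuwvw$wwuu
  rot[5] = wwwvvvuwvuwvw$wwuuw
  rot[6] = wwvvvuwvuwvw$wwuuww
  rot[7] = wvvvuwvuwvw$wwuuwww
  rot[8] = vvvuwvuwvw$wwuuwwww
  rot[9] = vvuwvuwvw$wwuuwwwwv
  rot[10] = vuwvuwvw$wwuuwwwwvv
  rot[11] = uwvuwvw$wwuuwwwwvvv
  rot[12] = wvuwvw$wwuuwwwwvvvu
  rot[13] = vuwvw$wwuuwwwwvvvuw
  rot[14] = uwvw$wwuuwwwwvvvuwv
  rot[15] = wvw$wwuuwwwwvvvuwvu
  rot[16] = vw$wwuuwwwwvvvuwvuw
  rot[17] = w$wwuuwwwwvvvuwvuwv
  rot[18] = $wwuuwwwwvvvuwvuwvw
Sorted (with $ < everything):
  sorted[0] = $wwuuwwwwvvvuwvuwvw  (last char: 'w')
  sorted[1] = uuwwwwvvvuwvuwvw$ww  (last char: 'w')
  sorted[2] = uwvuwvw$wwuuwwwwvvv  (last char: 'v')
  sorted[3] = uwvw$wwuuwwwwvvvuwv  (last char: 'v')
  sorted[4] = uwwwwvvvuwvuwvw$wwu  (last char: 'u')
  sorted[5] = vuwvuwvw$wwuuwwwwvv  (last char: 'v')
  sorted[6] = vuwvw$wwuuwwwwvvvuw  (last char: 'w')
  sorted[7] = vvuwvuwvw$wwuuwwwwv  (last char: 'v')
  sorted[8] = vvvuwvuwvw$wwuuwwww  (last char: 'w')
  sorted[9] = vw$wwuuwwwwvvvuwvuw  (last char: 'w')
  sorted[10] = w$wwuuwwwwvvvuwvuwv  (last char: 'v')
  sorted[11] = wuuwwwwvvvuwvuwvw$w  (last char: 'w')
  sorted[12] = wvuwvw$wwuuwwwwvvvu  (last char: 'u')
  sorted[13] = wvvvuwvuwvw$wwuuwww  (last char: 'w')
  sorted[14] = wvw$wwuuwwwwvvvuwvu  (last char: 'u')
  sorted[15] = wwuuwwwwvvvuwvuwvw$  (last char: '$')
  sorted[16] = wwvvvuwvuwvw$wwuuww  (last char: 'w')
  sorted[17] = wwwvvvuwvuwvw$wwuuw  (last char: 'w')
  sorted[18] = wwwwvvvuwvuwvw$wwuu  (last char: 'u')
Last column: wwvvuvwvwwvwuwu$wwu
Original string S is at sorted index 15

Answer: wwvvuvwvwwvwuwu$wwu
15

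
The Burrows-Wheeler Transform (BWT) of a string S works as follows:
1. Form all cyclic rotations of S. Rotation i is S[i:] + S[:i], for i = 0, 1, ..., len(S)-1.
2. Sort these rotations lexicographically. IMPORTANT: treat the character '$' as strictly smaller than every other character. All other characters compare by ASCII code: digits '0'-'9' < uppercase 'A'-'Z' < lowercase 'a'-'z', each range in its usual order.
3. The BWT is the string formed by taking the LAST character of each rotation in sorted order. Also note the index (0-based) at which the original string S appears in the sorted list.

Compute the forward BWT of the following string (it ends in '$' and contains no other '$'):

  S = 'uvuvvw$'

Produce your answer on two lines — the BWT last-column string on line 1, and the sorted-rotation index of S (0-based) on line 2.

Answer: w$vuuvv
1

Derivation:
All 7 rotations (rotation i = S[i:]+S[:i]):
  rot[0] = uvuvvw$
  rot[1] = vuvvw$u
  rot[2] = uvvw$uv
  rot[3] = vvw$uvu
  rot[4] = vw$uvuv
  rot[5] = w$uvuvv
  rot[6] = $uvuvvw
Sorted (with $ < everything):
  sorted[0] = $uvuvvw  (last char: 'w')
  sorted[1] = uvuvvw$  (last char: '$')
  sorted[2] = uvvw$uv  (last char: 'v')
  sorted[3] = vuvvw$u  (last char: 'u')
  sorted[4] = vvw$uvu  (last char: 'u')
  sorted[5] = vw$uvuv  (last char: 'v')
  sorted[6] = w$uvuvv  (last char: 'v')
Last column: w$vuuvv
Original string S is at sorted index 1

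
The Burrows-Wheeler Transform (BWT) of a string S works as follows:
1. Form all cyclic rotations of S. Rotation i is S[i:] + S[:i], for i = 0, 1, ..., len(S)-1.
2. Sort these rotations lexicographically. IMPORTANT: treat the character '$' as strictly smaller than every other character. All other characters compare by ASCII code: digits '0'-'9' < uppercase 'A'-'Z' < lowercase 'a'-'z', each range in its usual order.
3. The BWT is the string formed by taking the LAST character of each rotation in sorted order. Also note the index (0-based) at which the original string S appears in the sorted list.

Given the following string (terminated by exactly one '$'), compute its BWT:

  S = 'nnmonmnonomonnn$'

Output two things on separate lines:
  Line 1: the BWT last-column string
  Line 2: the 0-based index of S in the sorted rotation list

Answer: nnnononn$oomnmmn
8

Derivation:
All 16 rotations (rotation i = S[i:]+S[:i]):
  rot[0] = nnmonmnonomonnn$
  rot[1] = nmonmnonomonnn$n
  rot[2] = monmnonomonnn$nn
  rot[3] = onmnonomonnn$nnm
  rot[4] = nmnonomonnn$nnmo
  rot[5] = mnonomonnn$nnmon
  rot[6] = nonomonnn$nnmonm
  rot[7] = onomonnn$nnmonmn
  rot[8] = nomonnn$nnmonmno
  rot[9] = omonnn$nnmonmnon
  rot[10] = monnn$nnmonmnono
  rot[11] = onnn$nnmonmnonom
  rot[12] = nnn$nnmonmnonomo
  rot[13] = nn$nnmonmnonomon
  rot[14] = n$nnmonmnonomonn
  rot[15] = $nnmonmnonomonnn
Sorted (with $ < everything):
  sorted[0] = $nnmonmnonomonnn  (last char: 'n')
  sorted[1] = mnonomonnn$nnmon  (last char: 'n')
  sorted[2] = monmnonomonnn$nn  (last char: 'n')
  sorted[3] = monnn$nnmonmnono  (last char: 'o')
  sorted[4] = n$nnmonmnonomonn  (last char: 'n')
  sorted[5] = nmnonomonnn$nnmo  (last char: 'o')
  sorted[6] = nmonmnonomonnn$n  (last char: 'n')
  sorted[7] = nn$nnmonmnonomon  (last char: 'n')
  sorted[8] = nnmonmnonomonnn$  (last char: '$')
  sorted[9] = nnn$nnmonmnonomo  (last char: 'o')
  sorted[10] = nomonnn$nnmonmno  (last char: 'o')
  sorted[11] = nonomonnn$nnmonm  (last char: 'm')
  sorted[12] = omonnn$nnmonmnon  (last char: 'n')
  sorted[13] = onmnonomonnn$nnm  (last char: 'm')
  sorted[14] = onnn$nnmonmnonom  (last char: 'm')
  sorted[15] = onomonnn$nnmonmn  (last char: 'n')
Last column: nnnononn$oomnmmn
Original string S is at sorted index 8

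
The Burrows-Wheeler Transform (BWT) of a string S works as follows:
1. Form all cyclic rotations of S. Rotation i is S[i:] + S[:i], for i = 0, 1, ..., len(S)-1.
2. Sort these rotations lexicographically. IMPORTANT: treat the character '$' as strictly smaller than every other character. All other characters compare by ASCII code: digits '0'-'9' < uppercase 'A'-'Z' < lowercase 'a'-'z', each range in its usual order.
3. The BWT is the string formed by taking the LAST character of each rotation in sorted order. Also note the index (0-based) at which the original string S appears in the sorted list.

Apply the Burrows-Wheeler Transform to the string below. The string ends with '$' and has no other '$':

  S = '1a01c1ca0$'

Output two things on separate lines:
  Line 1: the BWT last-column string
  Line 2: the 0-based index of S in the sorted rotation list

Answer: 0aa$0cc111
3

Derivation:
All 10 rotations (rotation i = S[i:]+S[:i]):
  rot[0] = 1a01c1ca0$
  rot[1] = a01c1ca0$1
  rot[2] = 01c1ca0$1a
  rot[3] = 1c1ca0$1a0
  rot[4] = c1ca0$1a01
  rot[5] = 1ca0$1a01c
  rot[6] = ca0$1a01c1
  rot[7] = a0$1a01c1c
  rot[8] = 0$1a01c1ca
  rot[9] = $1a01c1ca0
Sorted (with $ < everything):
  sorted[0] = $1a01c1ca0  (last char: '0')
  sorted[1] = 0$1a01c1ca  (last char: 'a')
  sorted[2] = 01c1ca0$1a  (last char: 'a')
  sorted[3] = 1a01c1ca0$  (last char: '$')
  sorted[4] = 1c1ca0$1a0  (last char: '0')
  sorted[5] = 1ca0$1a01c  (last char: 'c')
  sorted[6] = a0$1a01c1c  (last char: 'c')
  sorted[7] = a01c1ca0$1  (last char: '1')
  sorted[8] = c1ca0$1a01  (last char: '1')
  sorted[9] = ca0$1a01c1  (last char: '1')
Last column: 0aa$0cc111
Original string S is at sorted index 3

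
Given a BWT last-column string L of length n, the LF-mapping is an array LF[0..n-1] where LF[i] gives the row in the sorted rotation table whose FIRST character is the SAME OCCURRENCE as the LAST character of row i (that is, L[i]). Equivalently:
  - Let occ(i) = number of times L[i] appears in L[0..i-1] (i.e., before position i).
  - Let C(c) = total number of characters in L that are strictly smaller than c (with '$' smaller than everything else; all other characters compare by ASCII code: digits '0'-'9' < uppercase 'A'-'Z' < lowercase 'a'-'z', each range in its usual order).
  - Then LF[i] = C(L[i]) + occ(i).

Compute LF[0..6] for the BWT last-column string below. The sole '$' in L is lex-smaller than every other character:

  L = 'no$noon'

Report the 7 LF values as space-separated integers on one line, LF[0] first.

Answer: 1 4 0 2 5 6 3

Derivation:
Char counts: '$':1, 'n':3, 'o':3
C (first-col start): C('$')=0, C('n')=1, C('o')=4
L[0]='n': occ=0, LF[0]=C('n')+0=1+0=1
L[1]='o': occ=0, LF[1]=C('o')+0=4+0=4
L[2]='$': occ=0, LF[2]=C('$')+0=0+0=0
L[3]='n': occ=1, LF[3]=C('n')+1=1+1=2
L[4]='o': occ=1, LF[4]=C('o')+1=4+1=5
L[5]='o': occ=2, LF[5]=C('o')+2=4+2=6
L[6]='n': occ=2, LF[6]=C('n')+2=1+2=3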